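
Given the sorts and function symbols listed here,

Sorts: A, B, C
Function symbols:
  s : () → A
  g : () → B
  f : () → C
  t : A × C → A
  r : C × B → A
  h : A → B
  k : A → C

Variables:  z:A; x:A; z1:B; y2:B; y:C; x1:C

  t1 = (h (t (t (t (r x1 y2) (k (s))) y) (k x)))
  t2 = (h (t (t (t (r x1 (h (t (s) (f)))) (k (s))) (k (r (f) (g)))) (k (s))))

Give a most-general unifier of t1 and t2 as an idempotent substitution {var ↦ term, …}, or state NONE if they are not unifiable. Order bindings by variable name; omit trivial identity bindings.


{x ↦ (s), y ↦ (k (r (f) (g))), y2 ↦ (h (t (s) (f)))}


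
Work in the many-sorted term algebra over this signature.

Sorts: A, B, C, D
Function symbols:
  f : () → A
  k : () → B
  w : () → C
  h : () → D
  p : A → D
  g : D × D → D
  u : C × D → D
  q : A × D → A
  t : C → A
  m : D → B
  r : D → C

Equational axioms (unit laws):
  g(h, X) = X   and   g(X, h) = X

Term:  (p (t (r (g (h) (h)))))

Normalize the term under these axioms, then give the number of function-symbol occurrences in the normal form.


size = 4

1. (p (t (r (g (h) (h)))))  →  (p (t (r (h))))
normal form: (p (t (r (h))))


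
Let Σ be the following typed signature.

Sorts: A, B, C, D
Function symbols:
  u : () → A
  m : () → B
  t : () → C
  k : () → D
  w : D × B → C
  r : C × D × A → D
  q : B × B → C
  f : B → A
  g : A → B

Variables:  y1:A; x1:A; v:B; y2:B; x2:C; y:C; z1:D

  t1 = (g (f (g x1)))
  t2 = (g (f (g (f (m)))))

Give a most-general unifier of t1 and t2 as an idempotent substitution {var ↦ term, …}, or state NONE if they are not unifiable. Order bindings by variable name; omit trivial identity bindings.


{x1 ↦ (f (m))}


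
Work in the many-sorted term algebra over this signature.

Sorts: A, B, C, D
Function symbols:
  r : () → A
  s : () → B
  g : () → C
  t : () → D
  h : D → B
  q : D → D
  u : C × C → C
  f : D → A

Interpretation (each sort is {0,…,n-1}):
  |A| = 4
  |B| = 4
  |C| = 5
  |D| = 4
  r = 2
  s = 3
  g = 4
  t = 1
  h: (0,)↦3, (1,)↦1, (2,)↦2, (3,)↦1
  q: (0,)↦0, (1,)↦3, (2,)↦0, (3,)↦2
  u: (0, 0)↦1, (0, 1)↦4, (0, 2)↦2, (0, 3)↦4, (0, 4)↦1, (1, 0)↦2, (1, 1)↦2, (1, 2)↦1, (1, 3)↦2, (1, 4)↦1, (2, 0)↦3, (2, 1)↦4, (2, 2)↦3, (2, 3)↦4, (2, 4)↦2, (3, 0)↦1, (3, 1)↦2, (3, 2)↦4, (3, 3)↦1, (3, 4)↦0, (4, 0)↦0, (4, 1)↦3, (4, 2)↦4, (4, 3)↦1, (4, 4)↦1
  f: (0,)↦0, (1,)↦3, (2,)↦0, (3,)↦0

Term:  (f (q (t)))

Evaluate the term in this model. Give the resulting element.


value = 0

  t = 1
  (q (t)) = q(1,) = 3
  (f (q (t))) = f(3,) = 0


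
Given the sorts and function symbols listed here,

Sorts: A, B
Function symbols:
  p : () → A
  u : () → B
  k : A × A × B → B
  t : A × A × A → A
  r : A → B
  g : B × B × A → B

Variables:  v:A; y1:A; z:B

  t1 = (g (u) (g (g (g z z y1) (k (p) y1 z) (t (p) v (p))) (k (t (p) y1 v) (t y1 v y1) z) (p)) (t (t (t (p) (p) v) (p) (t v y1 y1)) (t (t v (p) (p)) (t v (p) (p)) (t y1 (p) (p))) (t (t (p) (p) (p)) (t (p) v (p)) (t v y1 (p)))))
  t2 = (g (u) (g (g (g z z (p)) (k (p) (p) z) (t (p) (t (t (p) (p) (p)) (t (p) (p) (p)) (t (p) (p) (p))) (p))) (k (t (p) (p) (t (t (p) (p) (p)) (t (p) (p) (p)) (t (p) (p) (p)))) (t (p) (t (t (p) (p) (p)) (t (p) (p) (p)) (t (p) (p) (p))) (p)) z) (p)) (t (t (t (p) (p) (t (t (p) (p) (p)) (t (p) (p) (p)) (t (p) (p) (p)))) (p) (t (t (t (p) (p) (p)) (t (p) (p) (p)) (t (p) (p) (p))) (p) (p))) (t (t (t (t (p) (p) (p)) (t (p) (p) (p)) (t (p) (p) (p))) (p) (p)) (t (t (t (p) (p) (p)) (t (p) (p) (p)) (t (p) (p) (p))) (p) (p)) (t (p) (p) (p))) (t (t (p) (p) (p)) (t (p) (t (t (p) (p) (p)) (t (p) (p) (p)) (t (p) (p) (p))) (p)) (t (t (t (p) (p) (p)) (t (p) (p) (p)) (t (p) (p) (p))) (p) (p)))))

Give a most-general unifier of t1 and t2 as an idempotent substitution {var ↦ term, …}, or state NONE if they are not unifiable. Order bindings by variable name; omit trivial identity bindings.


{v ↦ (t (t (p) (p) (p)) (t (p) (p) (p)) (t (p) (p) (p))), y1 ↦ (p)}


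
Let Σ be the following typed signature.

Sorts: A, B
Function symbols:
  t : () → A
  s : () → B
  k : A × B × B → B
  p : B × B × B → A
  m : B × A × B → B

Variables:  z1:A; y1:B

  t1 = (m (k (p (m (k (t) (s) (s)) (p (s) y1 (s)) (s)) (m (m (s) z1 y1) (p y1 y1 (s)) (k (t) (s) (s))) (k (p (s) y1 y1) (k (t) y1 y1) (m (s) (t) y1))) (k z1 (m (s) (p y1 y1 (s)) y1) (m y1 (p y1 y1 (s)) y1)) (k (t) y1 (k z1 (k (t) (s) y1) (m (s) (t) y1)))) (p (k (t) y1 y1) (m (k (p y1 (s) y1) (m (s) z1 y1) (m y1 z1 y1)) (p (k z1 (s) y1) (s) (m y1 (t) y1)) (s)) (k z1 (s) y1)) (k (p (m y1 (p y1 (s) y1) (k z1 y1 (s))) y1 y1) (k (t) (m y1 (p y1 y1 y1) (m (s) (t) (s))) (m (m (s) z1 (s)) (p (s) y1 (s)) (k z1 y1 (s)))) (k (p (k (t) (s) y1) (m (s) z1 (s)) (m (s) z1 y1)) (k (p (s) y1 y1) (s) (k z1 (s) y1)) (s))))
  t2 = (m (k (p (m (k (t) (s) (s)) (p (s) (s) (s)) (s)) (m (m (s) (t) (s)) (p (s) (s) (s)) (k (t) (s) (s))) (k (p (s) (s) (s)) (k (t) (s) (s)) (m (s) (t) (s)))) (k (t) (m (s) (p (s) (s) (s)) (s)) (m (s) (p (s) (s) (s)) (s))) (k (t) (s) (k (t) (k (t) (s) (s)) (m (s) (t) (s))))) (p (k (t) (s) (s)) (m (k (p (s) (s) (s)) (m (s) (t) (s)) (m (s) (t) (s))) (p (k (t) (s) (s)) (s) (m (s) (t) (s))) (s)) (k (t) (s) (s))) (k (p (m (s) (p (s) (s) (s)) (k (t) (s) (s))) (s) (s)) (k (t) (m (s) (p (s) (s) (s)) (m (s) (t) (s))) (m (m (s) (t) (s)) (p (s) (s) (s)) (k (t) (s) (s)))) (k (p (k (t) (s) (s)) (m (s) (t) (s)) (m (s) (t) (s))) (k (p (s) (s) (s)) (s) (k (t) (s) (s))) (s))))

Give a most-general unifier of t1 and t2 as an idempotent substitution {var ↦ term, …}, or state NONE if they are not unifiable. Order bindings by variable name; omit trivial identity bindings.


{y1 ↦ (s), z1 ↦ (t)}


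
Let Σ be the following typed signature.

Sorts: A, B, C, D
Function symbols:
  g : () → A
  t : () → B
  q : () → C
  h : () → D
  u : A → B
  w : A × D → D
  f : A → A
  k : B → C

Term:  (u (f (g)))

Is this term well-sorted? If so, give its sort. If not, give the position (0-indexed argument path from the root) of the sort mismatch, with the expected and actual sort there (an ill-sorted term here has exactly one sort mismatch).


well-sorted; sort = B

    (g) : A
  (f (g)) : A
(u (f (g))) : B


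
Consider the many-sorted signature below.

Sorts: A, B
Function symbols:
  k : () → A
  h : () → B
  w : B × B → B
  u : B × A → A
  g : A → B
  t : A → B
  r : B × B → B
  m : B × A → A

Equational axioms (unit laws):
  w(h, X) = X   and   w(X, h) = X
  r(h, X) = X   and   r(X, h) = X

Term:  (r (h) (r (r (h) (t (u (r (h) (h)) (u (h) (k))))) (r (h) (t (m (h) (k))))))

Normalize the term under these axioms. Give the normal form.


1. (r (h) (r (r (h) (t (u (r (h) (h)) (u (h) (k))))) (r (h) (t (m (h) (k))))))  →  (r (r (h) (t (u (r (h) (h)) (u (h) (k))))) (r (h) (t (m (h) (k)))))
2. (r (r (h) (t (u (r (h) (h)) (u (h) (k))))) (r (h) (t (m (h) (k)))))  →  (r (t (u (r (h) (h)) (u (h) (k)))) (r (h) (t (m (h) (k)))))
3. (r (t (u (r (h) (h)) (u (h) (k)))) (r (h) (t (m (h) (k)))))  →  (r (t (u (h) (u (h) (k)))) (r (h) (t (m (h) (k)))))
4. (r (t (u (h) (u (h) (k)))) (r (h) (t (m (h) (k)))))  →  (r (t (u (h) (u (h) (k)))) (t (m (h) (k))))

normal form = (r (t (u (h) (u (h) (k)))) (t (m (h) (k))))


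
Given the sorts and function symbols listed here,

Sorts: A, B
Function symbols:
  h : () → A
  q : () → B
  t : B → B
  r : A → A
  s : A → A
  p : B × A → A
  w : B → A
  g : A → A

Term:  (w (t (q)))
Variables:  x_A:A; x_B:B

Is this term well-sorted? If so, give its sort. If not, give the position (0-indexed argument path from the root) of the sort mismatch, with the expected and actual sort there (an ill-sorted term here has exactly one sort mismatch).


well-sorted; sort = A

    (q) : B
  (t (q)) : B
(w (t (q))) : A


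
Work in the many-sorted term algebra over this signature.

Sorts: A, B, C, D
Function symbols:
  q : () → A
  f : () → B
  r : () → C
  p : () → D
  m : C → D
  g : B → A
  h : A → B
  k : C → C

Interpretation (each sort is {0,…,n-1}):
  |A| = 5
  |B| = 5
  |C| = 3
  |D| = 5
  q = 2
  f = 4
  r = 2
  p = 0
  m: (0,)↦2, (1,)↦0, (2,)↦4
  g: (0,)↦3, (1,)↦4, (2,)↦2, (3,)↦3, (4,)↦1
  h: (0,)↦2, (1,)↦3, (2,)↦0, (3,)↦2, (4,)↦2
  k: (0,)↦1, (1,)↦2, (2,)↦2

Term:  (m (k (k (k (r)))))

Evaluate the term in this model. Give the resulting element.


  r = 2
  (k (r)) = k(2,) = 2
  (k (k (r))) = k(2,) = 2
  (k (k (k (r)))) = k(2,) = 2
  (m (k (k (k (r))))) = m(2,) = 4

value = 4


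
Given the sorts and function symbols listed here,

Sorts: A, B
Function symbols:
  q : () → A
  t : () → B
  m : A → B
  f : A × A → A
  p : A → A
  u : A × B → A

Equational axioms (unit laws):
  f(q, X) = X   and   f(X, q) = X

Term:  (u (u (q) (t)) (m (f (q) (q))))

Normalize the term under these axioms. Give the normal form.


normal form = (u (u (q) (t)) (m (q)))

1. (u (u (q) (t)) (m (f (q) (q))))  →  (u (u (q) (t)) (m (q)))


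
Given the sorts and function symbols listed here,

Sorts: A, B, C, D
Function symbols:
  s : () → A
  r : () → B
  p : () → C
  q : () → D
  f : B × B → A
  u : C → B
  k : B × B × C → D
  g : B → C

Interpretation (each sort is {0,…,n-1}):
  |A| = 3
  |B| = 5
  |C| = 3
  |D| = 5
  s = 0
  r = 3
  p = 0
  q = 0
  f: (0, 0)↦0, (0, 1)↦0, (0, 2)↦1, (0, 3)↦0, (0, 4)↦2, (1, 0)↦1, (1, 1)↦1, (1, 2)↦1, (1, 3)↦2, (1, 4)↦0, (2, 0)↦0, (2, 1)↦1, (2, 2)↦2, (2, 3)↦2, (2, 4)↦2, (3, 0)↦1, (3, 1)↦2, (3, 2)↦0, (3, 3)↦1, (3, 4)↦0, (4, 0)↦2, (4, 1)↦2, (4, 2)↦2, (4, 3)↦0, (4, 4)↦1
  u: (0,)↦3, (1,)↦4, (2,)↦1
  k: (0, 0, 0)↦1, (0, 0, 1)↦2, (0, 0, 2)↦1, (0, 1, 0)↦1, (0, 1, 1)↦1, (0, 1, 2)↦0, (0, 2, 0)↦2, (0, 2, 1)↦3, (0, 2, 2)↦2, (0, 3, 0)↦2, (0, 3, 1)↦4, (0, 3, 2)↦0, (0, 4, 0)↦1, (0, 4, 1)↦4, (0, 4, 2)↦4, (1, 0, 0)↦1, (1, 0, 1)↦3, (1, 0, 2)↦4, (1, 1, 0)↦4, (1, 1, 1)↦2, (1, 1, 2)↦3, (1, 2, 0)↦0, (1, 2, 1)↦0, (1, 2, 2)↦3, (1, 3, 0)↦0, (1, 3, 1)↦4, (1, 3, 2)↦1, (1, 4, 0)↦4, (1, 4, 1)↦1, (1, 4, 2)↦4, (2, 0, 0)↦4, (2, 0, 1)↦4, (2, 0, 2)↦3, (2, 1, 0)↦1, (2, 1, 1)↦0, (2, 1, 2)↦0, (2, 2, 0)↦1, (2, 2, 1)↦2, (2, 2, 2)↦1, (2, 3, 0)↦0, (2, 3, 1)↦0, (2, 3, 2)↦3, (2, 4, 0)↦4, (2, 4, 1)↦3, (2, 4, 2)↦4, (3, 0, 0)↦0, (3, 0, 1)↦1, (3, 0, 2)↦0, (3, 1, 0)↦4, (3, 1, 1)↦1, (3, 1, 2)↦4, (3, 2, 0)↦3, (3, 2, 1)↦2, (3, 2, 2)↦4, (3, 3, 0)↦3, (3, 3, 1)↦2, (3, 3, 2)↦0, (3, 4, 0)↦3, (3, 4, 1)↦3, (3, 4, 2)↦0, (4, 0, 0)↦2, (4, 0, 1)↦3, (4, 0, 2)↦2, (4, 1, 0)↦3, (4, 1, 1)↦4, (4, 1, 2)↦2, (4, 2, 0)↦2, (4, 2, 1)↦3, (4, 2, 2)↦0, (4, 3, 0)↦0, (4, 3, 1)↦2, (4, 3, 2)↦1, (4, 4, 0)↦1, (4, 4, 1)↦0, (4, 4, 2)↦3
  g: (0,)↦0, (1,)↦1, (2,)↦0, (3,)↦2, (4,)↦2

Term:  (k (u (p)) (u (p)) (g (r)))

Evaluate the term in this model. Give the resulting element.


value = 0

  p = 0
  (u (p)) = u(0,) = 3
  p = 0
  (u (p)) = u(0,) = 3
  r = 3
  (g (r)) = g(3,) = 2
  (k (u (p)) (u (p)) (g (r))) = k(3, 3, 2) = 0


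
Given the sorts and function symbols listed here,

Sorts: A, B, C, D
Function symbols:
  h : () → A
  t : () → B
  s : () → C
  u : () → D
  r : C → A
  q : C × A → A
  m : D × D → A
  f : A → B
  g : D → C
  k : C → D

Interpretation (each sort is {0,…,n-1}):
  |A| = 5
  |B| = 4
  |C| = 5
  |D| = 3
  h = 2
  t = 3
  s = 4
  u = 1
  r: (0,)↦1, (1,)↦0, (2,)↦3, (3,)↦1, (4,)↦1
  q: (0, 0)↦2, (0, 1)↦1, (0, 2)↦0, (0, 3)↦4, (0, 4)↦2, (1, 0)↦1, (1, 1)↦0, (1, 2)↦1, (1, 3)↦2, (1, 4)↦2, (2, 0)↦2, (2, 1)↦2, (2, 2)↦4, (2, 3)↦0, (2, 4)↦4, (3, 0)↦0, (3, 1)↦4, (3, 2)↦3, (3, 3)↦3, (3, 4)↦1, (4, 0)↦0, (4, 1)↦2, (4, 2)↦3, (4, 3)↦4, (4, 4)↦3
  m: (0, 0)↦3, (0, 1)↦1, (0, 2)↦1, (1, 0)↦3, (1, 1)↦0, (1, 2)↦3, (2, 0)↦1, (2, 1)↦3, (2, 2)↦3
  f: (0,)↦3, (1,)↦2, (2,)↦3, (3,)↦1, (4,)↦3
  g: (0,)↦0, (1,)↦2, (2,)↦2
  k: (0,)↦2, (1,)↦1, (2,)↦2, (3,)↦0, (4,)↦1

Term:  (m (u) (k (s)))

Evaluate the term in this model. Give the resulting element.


value = 0

  u = 1
  s = 4
  (k (s)) = k(4,) = 1
  (m (u) (k (s))) = m(1, 1) = 0


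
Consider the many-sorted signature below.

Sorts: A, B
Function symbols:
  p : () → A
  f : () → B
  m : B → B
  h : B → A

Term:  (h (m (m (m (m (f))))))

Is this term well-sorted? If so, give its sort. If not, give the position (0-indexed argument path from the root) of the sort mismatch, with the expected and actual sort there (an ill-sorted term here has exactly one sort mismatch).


          (f) : B
        (m (f)) : B
      (m (m (f))) : B
    (m (m (m (f)))) : B
  (m (m (m (m (f))))) : B
(h (m (m (m (m (f)))))) : A

well-sorted; sort = A


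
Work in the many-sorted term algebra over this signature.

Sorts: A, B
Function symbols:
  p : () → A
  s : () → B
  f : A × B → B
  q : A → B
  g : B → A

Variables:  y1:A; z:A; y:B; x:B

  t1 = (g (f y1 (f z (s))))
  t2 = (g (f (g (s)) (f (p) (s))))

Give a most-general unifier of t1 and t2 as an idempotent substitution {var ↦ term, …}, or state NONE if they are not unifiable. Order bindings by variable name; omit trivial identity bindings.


{y1 ↦ (g (s)), z ↦ (p)}


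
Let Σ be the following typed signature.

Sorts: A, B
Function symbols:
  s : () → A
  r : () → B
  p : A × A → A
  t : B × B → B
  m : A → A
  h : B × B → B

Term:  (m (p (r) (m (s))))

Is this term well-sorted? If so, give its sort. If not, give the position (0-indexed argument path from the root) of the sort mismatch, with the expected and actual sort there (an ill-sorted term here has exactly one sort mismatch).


ill-sorted at position [0, 0]: expected A, got B

    (r) : B
      (s) : A
    (m (s)) : A
  (p (r) (m (s))) : ✗ arg 0 at [0, 0] has sort B, expected A


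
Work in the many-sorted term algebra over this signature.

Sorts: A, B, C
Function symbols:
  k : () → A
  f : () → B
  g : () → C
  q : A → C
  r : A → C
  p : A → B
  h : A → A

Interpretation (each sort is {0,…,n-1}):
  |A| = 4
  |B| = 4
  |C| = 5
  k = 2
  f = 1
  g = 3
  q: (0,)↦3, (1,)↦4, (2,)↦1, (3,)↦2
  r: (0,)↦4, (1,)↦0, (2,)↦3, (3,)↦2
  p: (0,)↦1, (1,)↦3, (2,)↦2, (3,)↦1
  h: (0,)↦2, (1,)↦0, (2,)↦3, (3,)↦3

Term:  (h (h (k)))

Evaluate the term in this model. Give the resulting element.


  k = 2
  (h (k)) = h(2,) = 3
  (h (h (k))) = h(3,) = 3

value = 3


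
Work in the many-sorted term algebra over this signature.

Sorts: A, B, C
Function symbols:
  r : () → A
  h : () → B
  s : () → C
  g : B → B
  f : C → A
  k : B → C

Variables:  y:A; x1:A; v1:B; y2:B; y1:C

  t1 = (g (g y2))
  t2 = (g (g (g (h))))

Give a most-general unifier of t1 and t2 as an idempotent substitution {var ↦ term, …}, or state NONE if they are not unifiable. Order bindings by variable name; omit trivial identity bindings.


{y2 ↦ (g (h))}


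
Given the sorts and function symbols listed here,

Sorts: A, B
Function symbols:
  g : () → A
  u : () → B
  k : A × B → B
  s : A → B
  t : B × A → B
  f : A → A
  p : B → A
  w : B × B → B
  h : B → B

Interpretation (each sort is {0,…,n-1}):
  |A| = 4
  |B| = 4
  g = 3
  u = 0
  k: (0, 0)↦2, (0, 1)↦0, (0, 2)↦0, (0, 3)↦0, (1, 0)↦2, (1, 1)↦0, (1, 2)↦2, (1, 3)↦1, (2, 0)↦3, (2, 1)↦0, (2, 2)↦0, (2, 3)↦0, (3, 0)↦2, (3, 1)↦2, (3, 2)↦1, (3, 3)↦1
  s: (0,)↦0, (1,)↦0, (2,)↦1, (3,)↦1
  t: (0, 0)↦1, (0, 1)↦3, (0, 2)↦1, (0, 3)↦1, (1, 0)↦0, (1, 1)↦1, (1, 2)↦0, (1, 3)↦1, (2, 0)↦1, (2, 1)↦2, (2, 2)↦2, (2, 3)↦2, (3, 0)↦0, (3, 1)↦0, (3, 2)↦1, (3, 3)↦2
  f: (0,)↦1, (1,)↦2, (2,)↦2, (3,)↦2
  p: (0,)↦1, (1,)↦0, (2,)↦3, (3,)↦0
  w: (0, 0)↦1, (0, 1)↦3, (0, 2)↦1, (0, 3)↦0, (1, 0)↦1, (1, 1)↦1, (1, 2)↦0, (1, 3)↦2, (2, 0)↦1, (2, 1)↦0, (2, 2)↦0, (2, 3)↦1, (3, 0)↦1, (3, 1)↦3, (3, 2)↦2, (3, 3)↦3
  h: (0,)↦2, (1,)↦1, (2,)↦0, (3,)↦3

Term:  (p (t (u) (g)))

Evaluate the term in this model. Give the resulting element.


  u = 0
  g = 3
  (t (u) (g)) = t(0, 3) = 1
  (p (t (u) (g))) = p(1,) = 0

value = 0


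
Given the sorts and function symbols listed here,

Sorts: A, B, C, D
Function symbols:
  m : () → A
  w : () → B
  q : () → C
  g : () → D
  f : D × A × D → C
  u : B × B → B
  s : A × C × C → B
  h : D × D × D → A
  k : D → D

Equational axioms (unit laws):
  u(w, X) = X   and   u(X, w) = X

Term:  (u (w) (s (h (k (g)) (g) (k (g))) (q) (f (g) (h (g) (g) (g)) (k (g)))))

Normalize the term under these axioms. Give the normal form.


1. (u (w) (s (h (k (g)) (g) (k (g))) (q) (f (g) (h (g) (g) (g)) (k (g)))))  →  (s (h (k (g)) (g) (k (g))) (q) (f (g) (h (g) (g) (g)) (k (g))))

normal form = (s (h (k (g)) (g) (k (g))) (q) (f (g) (h (g) (g) (g)) (k (g))))


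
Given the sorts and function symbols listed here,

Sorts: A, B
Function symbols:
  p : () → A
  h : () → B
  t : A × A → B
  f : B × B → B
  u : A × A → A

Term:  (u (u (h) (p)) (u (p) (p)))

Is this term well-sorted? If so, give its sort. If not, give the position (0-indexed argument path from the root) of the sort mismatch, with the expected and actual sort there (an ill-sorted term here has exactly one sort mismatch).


    (h) : B
    (p) : A
  (u (h) (p)) : ✗ arg 0 at [0, 0] has sort B, expected A
    (p) : A
    (p) : A
  (u (p) (p)) : A

ill-sorted at position [0, 0]: expected A, got B


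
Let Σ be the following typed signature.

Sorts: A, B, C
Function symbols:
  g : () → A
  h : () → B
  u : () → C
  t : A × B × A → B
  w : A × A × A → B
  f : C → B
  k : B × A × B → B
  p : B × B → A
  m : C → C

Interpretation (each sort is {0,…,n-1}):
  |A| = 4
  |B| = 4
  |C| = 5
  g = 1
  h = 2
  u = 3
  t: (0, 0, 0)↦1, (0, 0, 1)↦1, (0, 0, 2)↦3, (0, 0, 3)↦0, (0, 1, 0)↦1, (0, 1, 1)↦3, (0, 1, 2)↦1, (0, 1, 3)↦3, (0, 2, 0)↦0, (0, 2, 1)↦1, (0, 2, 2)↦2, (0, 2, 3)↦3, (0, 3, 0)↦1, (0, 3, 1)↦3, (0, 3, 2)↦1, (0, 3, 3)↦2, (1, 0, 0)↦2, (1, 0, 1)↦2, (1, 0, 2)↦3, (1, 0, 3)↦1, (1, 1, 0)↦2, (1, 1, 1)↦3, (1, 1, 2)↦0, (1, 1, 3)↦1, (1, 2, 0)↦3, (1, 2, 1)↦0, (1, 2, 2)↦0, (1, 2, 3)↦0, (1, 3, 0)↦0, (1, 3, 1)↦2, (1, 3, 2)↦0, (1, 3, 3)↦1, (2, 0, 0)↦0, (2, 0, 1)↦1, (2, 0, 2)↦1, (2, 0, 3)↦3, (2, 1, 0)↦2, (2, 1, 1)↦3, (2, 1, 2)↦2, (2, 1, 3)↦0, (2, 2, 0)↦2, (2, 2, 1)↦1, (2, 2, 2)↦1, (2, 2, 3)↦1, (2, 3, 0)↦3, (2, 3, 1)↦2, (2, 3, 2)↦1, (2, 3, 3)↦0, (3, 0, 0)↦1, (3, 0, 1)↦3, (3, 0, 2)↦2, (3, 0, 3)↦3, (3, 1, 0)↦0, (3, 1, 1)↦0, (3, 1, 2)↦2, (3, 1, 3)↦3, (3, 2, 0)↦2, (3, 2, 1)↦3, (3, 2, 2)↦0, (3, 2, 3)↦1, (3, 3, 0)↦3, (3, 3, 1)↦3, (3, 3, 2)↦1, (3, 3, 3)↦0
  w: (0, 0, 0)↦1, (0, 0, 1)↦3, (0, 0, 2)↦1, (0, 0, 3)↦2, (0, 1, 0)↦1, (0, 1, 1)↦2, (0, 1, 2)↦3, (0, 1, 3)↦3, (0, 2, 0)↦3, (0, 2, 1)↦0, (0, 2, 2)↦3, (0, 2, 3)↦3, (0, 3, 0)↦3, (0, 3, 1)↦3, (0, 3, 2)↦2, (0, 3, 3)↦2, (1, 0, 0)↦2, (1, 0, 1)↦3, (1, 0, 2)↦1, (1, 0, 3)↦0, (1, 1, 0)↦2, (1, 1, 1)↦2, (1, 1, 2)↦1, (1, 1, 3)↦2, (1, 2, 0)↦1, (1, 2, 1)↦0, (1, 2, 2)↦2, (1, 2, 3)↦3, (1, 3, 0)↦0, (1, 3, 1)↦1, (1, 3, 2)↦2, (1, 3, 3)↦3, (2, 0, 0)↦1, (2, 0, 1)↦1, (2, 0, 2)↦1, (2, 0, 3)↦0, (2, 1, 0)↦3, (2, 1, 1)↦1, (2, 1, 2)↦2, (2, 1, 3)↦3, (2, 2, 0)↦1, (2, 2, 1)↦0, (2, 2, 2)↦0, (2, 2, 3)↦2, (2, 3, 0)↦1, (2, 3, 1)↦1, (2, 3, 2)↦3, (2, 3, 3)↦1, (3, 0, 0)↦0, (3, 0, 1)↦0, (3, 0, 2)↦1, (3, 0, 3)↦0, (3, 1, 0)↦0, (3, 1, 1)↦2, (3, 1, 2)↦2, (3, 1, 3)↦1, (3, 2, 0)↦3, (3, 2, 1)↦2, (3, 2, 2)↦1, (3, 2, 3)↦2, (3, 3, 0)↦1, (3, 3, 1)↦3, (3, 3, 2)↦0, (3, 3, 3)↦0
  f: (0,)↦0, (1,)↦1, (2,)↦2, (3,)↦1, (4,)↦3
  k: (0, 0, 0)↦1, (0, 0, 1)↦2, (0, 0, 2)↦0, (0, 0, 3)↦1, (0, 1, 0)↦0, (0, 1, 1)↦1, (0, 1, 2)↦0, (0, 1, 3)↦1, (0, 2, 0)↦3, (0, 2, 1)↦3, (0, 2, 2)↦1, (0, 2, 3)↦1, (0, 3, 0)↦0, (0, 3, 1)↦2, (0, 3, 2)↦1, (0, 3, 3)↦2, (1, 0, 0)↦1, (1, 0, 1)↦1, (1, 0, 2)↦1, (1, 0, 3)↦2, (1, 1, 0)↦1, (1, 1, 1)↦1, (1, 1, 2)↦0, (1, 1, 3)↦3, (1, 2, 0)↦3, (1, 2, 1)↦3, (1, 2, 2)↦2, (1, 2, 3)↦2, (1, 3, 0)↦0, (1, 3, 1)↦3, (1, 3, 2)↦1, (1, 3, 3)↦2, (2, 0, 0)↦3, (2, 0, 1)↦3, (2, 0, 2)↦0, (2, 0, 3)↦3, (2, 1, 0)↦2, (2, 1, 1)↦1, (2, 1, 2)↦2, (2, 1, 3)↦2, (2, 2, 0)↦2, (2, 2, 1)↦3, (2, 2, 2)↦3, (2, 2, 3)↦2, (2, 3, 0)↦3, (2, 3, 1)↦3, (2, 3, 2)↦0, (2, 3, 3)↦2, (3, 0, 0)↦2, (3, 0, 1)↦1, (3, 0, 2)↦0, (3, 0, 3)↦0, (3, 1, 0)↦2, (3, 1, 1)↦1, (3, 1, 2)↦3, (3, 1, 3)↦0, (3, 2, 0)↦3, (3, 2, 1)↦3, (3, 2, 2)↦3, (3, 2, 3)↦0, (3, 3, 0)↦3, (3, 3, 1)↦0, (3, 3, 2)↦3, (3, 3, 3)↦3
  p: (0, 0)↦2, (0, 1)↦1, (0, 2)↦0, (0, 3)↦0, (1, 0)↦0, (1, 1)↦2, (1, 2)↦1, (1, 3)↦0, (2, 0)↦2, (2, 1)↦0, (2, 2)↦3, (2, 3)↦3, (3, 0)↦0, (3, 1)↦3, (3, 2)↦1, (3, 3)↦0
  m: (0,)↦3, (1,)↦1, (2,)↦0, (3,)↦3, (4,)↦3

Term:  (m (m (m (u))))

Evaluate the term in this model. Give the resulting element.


value = 3

  u = 3
  (m (u)) = m(3,) = 3
  (m (m (u))) = m(3,) = 3
  (m (m (m (u)))) = m(3,) = 3


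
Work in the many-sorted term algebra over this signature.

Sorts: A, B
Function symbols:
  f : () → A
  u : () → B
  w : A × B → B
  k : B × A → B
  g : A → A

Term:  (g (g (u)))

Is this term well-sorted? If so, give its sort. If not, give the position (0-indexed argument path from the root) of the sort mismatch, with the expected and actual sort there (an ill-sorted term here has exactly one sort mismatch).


    (u) : B
  (g (u)) : ✗ arg 0 at [0, 0] has sort B, expected A

ill-sorted at position [0, 0]: expected A, got B


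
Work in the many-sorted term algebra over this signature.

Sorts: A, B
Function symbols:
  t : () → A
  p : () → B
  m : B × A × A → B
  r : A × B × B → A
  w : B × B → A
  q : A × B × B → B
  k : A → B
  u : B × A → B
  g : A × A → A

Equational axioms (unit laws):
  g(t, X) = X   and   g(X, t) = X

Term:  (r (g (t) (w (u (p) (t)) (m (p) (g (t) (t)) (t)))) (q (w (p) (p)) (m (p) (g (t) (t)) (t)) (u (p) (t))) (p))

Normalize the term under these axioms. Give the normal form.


1. (r (g (t) (w (u (p) (t)) (m (p) (g (t) (t)) (t)))) (q (w (p) (p)) (m (p) (g (t) (t)) (t)) (u (p) (t))) (p))  →  (r (w (u (p) (t)) (m (p) (g (t) (t)) (t))) (q (w (p) (p)) (m (p) (g (t) (t)) (t)) (u (p) (t))) (p))
2. (r (w (u (p) (t)) (m (p) (g (t) (t)) (t))) (q (w (p) (p)) (m (p) (g (t) (t)) (t)) (u (p) (t))) (p))  →  (r (w (u (p) (t)) (m (p) (t) (t))) (q (w (p) (p)) (m (p) (g (t) (t)) (t)) (u (p) (t))) (p))
3. (r (w (u (p) (t)) (m (p) (t) (t))) (q (w (p) (p)) (m (p) (g (t) (t)) (t)) (u (p) (t))) (p))  →  (r (w (u (p) (t)) (m (p) (t) (t))) (q (w (p) (p)) (m (p) (t) (t)) (u (p) (t))) (p))

normal form = (r (w (u (p) (t)) (m (p) (t) (t))) (q (w (p) (p)) (m (p) (t) (t)) (u (p) (t))) (p))


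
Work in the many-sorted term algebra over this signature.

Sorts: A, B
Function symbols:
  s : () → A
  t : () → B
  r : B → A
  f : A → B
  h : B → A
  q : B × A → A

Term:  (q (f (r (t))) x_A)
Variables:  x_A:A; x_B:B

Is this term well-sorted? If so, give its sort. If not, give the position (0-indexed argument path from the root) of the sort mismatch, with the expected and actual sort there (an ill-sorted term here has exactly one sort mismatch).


well-sorted; sort = A

      (t) : B
    (r (t)) : A
  (f (r (t))) : B
  x_A : A
(q (f (r (t))) x_A) : A


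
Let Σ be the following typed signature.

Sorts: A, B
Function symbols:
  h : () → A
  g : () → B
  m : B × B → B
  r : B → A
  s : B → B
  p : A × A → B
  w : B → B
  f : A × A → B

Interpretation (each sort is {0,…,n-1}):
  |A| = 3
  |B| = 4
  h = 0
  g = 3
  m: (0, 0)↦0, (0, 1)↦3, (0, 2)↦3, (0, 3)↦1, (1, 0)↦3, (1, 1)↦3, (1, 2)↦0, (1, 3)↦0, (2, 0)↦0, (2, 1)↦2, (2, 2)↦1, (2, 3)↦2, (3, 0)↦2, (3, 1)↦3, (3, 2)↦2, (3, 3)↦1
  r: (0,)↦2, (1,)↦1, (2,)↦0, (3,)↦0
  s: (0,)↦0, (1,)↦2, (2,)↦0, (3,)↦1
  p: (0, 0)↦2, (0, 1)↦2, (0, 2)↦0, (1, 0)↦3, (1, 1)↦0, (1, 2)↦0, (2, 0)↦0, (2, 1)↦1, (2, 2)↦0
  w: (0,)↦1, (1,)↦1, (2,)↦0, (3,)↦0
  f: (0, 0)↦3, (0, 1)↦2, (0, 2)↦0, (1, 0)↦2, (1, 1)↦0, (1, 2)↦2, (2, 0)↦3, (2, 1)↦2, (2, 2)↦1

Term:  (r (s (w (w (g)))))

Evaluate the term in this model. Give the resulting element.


value = 0

  g = 3
  (w (g)) = w(3,) = 0
  (w (w (g))) = w(0,) = 1
  (s (w (w (g)))) = s(1,) = 2
  (r (s (w (w (g))))) = r(2,) = 0


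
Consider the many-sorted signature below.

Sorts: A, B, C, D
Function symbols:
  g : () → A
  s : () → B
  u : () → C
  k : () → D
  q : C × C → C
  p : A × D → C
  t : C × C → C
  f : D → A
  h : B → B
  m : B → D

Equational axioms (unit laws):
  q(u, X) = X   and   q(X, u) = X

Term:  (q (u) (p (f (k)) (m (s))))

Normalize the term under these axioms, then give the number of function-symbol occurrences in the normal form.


size = 5

1. (q (u) (p (f (k)) (m (s))))  →  (p (f (k)) (m (s)))
normal form: (p (f (k)) (m (s)))


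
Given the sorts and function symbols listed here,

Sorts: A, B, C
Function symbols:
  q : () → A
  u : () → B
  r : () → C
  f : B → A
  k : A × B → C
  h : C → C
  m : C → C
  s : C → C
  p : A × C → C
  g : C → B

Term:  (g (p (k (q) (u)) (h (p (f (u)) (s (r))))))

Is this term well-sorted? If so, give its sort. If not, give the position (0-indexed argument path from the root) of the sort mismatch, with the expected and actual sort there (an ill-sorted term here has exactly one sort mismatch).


      (q) : A
      (u) : B
    (k (q) (u)) : C
          (u) : B
        (f (u)) : A
          (r) : C
        (s (r)) : C
      (p (f (u)) (s (r))) : C
    (h (p (f (u)) (s (r)))) : C
  (p (k (q) (u)) (h (p (f (u)) (s (r))))) : ✗ arg 0 at [0, 0] has sort C, expected A

ill-sorted at position [0, 0]: expected A, got C


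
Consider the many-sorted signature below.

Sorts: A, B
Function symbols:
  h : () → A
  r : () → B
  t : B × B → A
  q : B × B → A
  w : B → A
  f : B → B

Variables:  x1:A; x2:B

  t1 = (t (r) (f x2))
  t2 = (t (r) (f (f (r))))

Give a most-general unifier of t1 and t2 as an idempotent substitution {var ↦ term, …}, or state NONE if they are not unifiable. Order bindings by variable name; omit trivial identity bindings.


{x2 ↦ (f (r))}


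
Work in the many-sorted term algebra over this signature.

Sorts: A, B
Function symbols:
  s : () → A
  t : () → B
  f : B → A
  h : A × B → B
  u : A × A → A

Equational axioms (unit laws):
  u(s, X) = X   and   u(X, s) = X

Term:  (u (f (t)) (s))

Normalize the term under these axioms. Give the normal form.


normal form = (f (t))

1. (u (f (t)) (s))  →  (f (t))


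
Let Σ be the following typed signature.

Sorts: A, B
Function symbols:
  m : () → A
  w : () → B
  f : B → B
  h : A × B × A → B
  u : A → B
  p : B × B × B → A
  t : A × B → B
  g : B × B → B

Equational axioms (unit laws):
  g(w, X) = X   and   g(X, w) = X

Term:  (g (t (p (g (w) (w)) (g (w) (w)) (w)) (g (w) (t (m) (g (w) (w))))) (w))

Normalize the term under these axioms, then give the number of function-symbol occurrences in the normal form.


size = 8

1. (g (t (p (g (w) (w)) (g (w) (w)) (w)) (g (w) (t (m) (g (w) (w))))) (w))  →  (t (p (g (w) (w)) (g (w) (w)) (w)) (g (w) (t (m) (g (w) (w)))))
2. (t (p (g (w) (w)) (g (w) (w)) (w)) (g (w) (t (m) (g (w) (w)))))  →  (t (p (w) (g (w) (w)) (w)) (g (w) (t (m) (g (w) (w)))))
3. (t (p (w) (g (w) (w)) (w)) (g (w) (t (m) (g (w) (w)))))  →  (t (p (w) (w) (w)) (g (w) (t (m) (g (w) (w)))))
4. (t (p (w) (w) (w)) (g (w) (t (m) (g (w) (w)))))  →  (t (p (w) (w) (w)) (t (m) (g (w) (w))))
5. (t (p (w) (w) (w)) (t (m) (g (w) (w))))  →  (t (p (w) (w) (w)) (t (m) (w)))
normal form: (t (p (w) (w) (w)) (t (m) (w)))


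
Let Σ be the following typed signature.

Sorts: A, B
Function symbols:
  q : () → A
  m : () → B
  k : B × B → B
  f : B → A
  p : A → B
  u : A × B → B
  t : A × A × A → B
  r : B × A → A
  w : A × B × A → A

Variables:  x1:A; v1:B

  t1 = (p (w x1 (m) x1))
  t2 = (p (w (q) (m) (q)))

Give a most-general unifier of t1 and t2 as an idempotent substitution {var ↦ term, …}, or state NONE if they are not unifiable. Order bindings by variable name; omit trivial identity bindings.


{x1 ↦ (q)}


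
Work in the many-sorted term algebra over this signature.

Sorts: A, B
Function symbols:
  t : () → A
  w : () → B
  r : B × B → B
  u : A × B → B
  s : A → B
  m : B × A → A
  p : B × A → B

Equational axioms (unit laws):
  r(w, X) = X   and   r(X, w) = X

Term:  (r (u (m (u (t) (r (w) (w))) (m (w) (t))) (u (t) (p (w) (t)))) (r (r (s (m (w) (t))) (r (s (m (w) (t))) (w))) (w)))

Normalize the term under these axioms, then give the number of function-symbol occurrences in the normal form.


size = 23

1. (r (u (m (u (t) (r (w) (w))) (m (w) (t))) (u (t) (p (w) (t)))) (r (r (s (m (w) (t))) (r (s (m (w) (t))) (w))) (w)))  →  (r (u (m (u (t) (w)) (m (w) (t))) (u (t) (p (w) (t)))) (r (r (s (m (w) (t))) (r (s (m (w) (t))) (w))) (w)))
2. (r (u (m (u (t) (w)) (m (w) (t))) (u (t) (p (w) (t)))) (r (r (s (m (w) (t))) (r (s (m (w) (t))) (w))) (w)))  →  (r (u (m (u (t) (w)) (m (w) (t))) (u (t) (p (w) (t)))) (r (s (m (w) (t))) (r (s (m (w) (t))) (w))))
3. (r (u (m (u (t) (w)) (m (w) (t))) (u (t) (p (w) (t)))) (r (s (m (w) (t))) (r (s (m (w) (t))) (w))))  →  (r (u (m (u (t) (w)) (m (w) (t))) (u (t) (p (w) (t)))) (r (s (m (w) (t))) (s (m (w) (t)))))
normal form: (r (u (m (u (t) (w)) (m (w) (t))) (u (t) (p (w) (t)))) (r (s (m (w) (t))) (s (m (w) (t)))))


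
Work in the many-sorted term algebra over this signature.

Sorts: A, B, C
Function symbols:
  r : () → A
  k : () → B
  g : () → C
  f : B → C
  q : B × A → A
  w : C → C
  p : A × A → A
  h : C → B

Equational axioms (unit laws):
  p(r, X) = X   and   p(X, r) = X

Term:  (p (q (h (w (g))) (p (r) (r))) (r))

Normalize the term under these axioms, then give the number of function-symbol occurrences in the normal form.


size = 5

1. (p (q (h (w (g))) (p (r) (r))) (r))  →  (q (h (w (g))) (p (r) (r)))
2. (q (h (w (g))) (p (r) (r)))  →  (q (h (w (g))) (r))
normal form: (q (h (w (g))) (r))


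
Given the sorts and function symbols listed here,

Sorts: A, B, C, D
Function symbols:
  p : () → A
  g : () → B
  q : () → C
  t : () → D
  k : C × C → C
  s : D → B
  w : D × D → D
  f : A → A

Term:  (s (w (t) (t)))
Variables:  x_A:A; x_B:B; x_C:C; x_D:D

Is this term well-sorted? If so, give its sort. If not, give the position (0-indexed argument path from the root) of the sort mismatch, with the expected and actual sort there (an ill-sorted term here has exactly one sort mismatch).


    (t) : D
    (t) : D
  (w (t) (t)) : D
(s (w (t) (t))) : B

well-sorted; sort = B


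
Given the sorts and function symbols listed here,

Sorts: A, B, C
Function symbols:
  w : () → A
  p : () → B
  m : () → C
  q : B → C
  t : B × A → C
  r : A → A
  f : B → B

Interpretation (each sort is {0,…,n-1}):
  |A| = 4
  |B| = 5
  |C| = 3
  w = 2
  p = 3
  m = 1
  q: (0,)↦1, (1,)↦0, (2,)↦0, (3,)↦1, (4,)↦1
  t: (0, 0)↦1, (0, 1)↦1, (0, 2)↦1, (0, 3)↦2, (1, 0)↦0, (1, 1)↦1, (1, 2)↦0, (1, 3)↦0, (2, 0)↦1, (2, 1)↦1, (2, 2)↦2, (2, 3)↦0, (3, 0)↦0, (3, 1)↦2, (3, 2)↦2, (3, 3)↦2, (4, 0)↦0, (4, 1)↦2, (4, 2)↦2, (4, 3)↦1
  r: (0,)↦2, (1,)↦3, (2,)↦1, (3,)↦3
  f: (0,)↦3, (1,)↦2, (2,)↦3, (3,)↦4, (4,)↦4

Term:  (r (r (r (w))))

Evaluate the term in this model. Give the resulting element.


value = 3

  w = 2
  (r (w)) = r(2,) = 1
  (r (r (w))) = r(1,) = 3
  (r (r (r (w)))) = r(3,) = 3


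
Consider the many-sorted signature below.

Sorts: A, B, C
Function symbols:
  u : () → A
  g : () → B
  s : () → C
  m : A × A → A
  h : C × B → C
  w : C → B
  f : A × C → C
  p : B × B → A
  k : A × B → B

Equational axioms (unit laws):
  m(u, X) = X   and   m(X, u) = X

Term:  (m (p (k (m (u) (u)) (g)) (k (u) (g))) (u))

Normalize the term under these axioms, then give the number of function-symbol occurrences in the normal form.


1. (m (p (k (m (u) (u)) (g)) (k (u) (g))) (u))  →  (p (k (m (u) (u)) (g)) (k (u) (g)))
2. (p (k (m (u) (u)) (g)) (k (u) (g)))  →  (p (k (u) (g)) (k (u) (g)))
normal form: (p (k (u) (g)) (k (u) (g)))

size = 7


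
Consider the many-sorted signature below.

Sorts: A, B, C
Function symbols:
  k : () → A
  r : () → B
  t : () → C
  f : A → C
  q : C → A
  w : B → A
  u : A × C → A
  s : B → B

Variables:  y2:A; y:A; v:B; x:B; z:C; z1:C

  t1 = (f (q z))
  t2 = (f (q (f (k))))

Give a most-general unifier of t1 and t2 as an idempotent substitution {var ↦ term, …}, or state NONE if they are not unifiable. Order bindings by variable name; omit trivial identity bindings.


{z ↦ (f (k))}


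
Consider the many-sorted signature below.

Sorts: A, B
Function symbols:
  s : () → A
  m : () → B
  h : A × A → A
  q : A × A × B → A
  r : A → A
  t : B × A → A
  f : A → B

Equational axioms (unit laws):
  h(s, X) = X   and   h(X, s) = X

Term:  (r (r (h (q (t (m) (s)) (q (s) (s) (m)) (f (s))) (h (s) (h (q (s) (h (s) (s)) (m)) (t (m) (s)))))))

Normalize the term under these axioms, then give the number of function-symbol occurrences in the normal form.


1. (r (r (h (q (t (m) (s)) (q (s) (s) (m)) (f (s))) (h (s) (h (q (s) (h (s) (s)) (m)) (t (m) (s)))))))  →  (r (r (h (q (t (m) (s)) (q (s) (s) (m)) (f (s))) (h (q (s) (h (s) (s)) (m)) (t (m) (s))))))
2. (r (r (h (q (t (m) (s)) (q (s) (s) (m)) (f (s))) (h (q (s) (h (s) (s)) (m)) (t (m) (s))))))  →  (r (r (h (q (t (m) (s)) (q (s) (s) (m)) (f (s))) (h (q (s) (s) (m)) (t (m) (s))))))
normal form: (r (r (h (q (t (m) (s)) (q (s) (s) (m)) (f (s))) (h (q (s) (s) (m)) (t (m) (s))))))

size = 21


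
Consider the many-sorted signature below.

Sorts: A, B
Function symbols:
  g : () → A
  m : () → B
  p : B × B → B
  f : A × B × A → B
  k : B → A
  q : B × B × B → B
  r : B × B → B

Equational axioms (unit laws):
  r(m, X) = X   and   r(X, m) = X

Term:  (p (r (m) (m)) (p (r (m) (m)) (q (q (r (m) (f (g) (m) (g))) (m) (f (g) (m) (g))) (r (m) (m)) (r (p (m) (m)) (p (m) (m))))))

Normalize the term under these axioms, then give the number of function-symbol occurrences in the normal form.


1. (p (r (m) (m)) (p (r (m) (m)) (q (q (r (m) (f (g) (m) (g))) (m) (f (g) (m) (g))) (r (m) (m)) (r (p (m) (m)) (p (m) (m))))))  →  (p (m) (p (r (m) (m)) (q (q (r (m) (f (g) (m) (g))) (m) (f (g) (m) (g))) (r (m) (m)) (r (p (m) (m)) (p (m) (m))))))
2. (p (m) (p (r (m) (m)) (q (q (r (m) (f (g) (m) (g))) (m) (f (g) (m) (g))) (r (m) (m)) (r (p (m) (m)) (p (m) (m))))))  →  (p (m) (p (m) (q (q (r (m) (f (g) (m) (g))) (m) (f (g) (m) (g))) (r (m) (m)) (r (p (m) (m)) (p (m) (m))))))
3. (p (m) (p (m) (q (q (r (m) (f (g) (m) (g))) (m) (f (g) (m) (g))) (r (m) (m)) (r (p (m) (m)) (p (m) (m))))))  →  (p (m) (p (m) (q (q (f (g) (m) (g)) (m) (f (g) (m) (g))) (r (m) (m)) (r (p (m) (m)) (p (m) (m))))))
4. (p (m) (p (m) (q (q (f (g) (m) (g)) (m) (f (g) (m) (g))) (r (m) (m)) (r (p (m) (m)) (p (m) (m))))))  →  (p (m) (p (m) (q (q (f (g) (m) (g)) (m) (f (g) (m) (g))) (m) (r (p (m) (m)) (p (m) (m))))))
normal form: (p (m) (p (m) (q (q (f (g) (m) (g)) (m) (f (g) (m) (g))) (m) (r (p (m) (m)) (p (m) (m))))))

size = 23


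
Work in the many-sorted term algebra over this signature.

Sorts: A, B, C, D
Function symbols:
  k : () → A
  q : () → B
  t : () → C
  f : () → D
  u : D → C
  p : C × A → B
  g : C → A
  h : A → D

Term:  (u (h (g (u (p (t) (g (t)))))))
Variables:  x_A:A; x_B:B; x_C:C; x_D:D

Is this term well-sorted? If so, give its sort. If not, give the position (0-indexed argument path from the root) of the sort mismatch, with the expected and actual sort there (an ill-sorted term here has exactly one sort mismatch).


ill-sorted at position [0, 0, 0, 0]: expected D, got B

          (t) : C
            (t) : C
          (g (t)) : A
        (p (t) (g (t))) : B
      (u (p (t) (g (t)))) : ✗ arg 0 at [0, 0, 0, 0] has sort B, expected D


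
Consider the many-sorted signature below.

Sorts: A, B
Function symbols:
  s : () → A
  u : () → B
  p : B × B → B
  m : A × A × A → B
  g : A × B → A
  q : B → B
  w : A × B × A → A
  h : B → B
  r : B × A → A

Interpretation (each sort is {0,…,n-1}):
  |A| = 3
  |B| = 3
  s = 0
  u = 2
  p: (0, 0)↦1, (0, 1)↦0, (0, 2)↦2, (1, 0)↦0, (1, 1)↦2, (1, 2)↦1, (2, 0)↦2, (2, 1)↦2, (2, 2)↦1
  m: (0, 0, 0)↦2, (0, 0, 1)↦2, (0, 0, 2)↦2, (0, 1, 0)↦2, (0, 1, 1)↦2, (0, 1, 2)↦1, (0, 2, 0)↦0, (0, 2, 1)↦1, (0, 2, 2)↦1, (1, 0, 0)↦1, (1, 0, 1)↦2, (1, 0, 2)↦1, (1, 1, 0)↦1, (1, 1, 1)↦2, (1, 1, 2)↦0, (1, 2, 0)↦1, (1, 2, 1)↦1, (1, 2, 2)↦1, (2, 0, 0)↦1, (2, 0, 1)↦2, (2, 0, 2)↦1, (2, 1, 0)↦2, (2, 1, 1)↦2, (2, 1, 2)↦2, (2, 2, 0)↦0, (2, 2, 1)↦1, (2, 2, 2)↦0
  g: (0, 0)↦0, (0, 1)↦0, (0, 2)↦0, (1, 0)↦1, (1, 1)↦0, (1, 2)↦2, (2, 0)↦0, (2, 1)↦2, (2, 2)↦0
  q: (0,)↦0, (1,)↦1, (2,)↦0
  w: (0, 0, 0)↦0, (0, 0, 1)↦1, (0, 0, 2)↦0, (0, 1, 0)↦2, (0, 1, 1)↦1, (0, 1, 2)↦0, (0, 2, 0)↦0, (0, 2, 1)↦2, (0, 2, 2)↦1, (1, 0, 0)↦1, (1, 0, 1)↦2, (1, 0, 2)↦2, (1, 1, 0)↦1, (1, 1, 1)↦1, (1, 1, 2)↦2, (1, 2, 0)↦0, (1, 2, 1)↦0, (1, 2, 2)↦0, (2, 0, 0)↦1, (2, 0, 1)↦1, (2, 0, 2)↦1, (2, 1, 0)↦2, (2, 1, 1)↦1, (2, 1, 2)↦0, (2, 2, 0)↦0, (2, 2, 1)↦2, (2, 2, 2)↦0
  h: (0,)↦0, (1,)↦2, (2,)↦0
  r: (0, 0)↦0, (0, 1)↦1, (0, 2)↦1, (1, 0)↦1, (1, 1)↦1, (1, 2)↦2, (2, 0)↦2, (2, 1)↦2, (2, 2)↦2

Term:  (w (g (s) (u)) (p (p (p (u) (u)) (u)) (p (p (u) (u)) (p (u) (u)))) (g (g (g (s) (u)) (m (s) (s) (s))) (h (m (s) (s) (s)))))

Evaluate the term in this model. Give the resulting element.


  s = 0
  u = 2
  (g (s) (u)) = g(0, 2) = 0
  u = 2
  u = 2
  (p (u) (u)) = p(2, 2) = 1
  u = 2
  (p (p (u) (u)) (u)) = p(1, 2) = 1
  u = 2
  u = 2
  (p (u) (u)) = p(2, 2) = 1
  u = 2
  u = 2
  (p (u) (u)) = p(2, 2) = 1
  (p (p (u) (u)) (p (u) (u))) = p(1, 1) = 2
  (p (p (p (u) (u)) (u)) (p (p (u) (u)) (p (u) (u)))) = p(1, 2) = 1
  s = 0
  u = 2
  (g (s) (u)) = g(0, 2) = 0
  s = 0
  s = 0
  s = 0
  (m (s) (s) (s)) = m(0, 0, 0) = 2
  (g (g (s) (u)) (m (s) (s) (s))) = g(0, 2) = 0
  s = 0
  s = 0
  s = 0
  (m (s) (s) (s)) = m(0, 0, 0) = 2
  (h (m (s) (s) (s))) = h(2,) = 0
  (g (g (g (s) (u)) (m (s) (s) (s))) (h (m (s) (s) (s)))) = g(0, 0) = 0
  (w (g (s) (u)) (p (p (p (u) (u)) (u)) (p (p (u) (u)) (p (u) (u)))) (g (g (g (s) (u)) (m (s) (s) (s))) (h (m (s) (s) (s))))) = w(0, 1, 0) = 2

value = 2


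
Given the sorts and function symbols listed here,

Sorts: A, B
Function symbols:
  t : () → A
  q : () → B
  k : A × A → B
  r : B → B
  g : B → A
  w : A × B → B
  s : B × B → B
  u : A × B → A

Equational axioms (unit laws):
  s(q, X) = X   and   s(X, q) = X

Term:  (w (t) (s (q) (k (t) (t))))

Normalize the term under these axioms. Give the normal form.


1. (w (t) (s (q) (k (t) (t))))  →  (w (t) (k (t) (t)))

normal form = (w (t) (k (t) (t)))


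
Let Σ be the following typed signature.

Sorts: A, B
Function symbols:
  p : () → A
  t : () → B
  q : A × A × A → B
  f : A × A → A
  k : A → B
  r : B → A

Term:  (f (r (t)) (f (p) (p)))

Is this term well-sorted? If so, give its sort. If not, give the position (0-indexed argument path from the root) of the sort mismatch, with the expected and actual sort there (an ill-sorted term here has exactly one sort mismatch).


well-sorted; sort = A

    (t) : B
  (r (t)) : A
    (p) : A
    (p) : A
  (f (p) (p)) : A
(f (r (t)) (f (p) (p))) : A


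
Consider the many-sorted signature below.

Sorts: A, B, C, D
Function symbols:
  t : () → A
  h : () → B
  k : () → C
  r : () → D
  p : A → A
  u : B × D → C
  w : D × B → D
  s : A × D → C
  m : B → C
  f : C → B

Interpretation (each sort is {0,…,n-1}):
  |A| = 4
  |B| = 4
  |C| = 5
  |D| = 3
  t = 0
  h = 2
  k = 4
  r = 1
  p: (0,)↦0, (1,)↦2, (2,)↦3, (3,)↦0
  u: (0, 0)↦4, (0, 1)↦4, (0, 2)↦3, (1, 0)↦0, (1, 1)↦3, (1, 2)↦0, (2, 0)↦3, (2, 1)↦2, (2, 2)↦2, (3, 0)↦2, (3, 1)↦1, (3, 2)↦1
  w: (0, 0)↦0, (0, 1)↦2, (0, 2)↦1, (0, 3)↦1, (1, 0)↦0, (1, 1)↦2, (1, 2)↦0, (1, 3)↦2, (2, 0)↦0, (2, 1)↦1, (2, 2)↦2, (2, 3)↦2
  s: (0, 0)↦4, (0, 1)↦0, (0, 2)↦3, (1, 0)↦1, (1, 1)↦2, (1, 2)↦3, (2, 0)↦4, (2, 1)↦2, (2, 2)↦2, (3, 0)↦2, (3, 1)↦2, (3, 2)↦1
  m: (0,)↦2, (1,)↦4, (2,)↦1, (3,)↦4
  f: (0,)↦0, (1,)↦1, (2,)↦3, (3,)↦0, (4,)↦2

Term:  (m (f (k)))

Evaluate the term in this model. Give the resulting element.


value = 1

  k = 4
  (f (k)) = f(4,) = 2
  (m (f (k))) = m(2,) = 1
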